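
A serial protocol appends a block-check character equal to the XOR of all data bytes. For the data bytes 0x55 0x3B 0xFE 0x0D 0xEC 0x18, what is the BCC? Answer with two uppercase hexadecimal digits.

XOR the bytes together:
  start with 0x55
  0x55 ⊕ 0x3B = 0x6E
  0x6E ⊕ 0xFE = 0x90
  0x90 ⊕ 0x0D = 0x9D
  0x9D ⊕ 0xEC = 0x71
  0x71 ⊕ 0x18 = 0x69

69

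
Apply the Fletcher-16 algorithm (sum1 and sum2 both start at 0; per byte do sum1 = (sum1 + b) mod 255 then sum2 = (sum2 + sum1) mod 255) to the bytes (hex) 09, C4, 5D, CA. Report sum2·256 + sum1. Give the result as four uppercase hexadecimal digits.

F7F5

Running sums (mod 255):
  after byte 0 (09): sum1=9, sum2=9
  after byte 1 (C4): sum1=205, sum2=214
  after byte 2 (5D): sum1=43, sum2=2
  after byte 3 (CA): sum1=245, sum2=247
Checksum = sum2·256 + sum1 = 247·256 + 245 = 63477 = 0xF7F5.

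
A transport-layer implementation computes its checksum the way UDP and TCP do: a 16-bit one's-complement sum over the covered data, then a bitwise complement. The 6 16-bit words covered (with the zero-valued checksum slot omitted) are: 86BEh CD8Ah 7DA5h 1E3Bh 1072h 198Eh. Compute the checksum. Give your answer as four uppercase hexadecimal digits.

One's-complement addition (fold any carry out of bit 15 back into bit 0):
  0x86BE + 0xCD8A = 0x15448 → wrap carry → 0x5449
  0x5449 + 0x7DA5 = 0x0D1EE
  0xD1EE + 0x1E3B = 0x0F029
  0xF029 + 0x1072 = 0x1009B → wrap carry → 0x009C
  0x009C + 0x198E = 0x01A2A
One's-complement sum = 0x1A2A.
Checksum = ~0x1A2A & 0xFFFF = 0xE5D5.

E5D5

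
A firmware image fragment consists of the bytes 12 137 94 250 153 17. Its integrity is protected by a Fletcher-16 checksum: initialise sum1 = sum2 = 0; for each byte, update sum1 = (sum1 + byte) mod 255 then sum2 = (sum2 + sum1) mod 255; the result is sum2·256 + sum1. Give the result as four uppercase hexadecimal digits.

Running sums (mod 255):
  after byte 0 (12): sum1=12, sum2=12
  after byte 1 (137): sum1=149, sum2=161
  after byte 2 (94): sum1=243, sum2=149
  after byte 3 (250): sum1=238, sum2=132
  after byte 4 (153): sum1=136, sum2=13
  after byte 5 (17): sum1=153, sum2=166
Checksum = sum2·256 + sum1 = 166·256 + 153 = 42649 = 0xA699.

A699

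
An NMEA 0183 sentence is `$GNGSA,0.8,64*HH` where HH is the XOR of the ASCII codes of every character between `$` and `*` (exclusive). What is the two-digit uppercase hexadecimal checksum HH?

XOR the ASCII codes of the payload characters:
  'G' = 0x47 → acc = 0x47
  'N' = 0x4E → acc = 0x09
  'G' = 0x47 → acc = 0x4E
  'S' = 0x53 → acc = 0x1D
  'A' = 0x41 → acc = 0x5C
  ',' = 0x2C → acc = 0x70
  '0' = 0x30 → acc = 0x40
  '.' = 0x2E → acc = 0x6E
  '8' = 0x38 → acc = 0x56
  ',' = 0x2C → acc = 0x7A
  '6' = 0x36 → acc = 0x4C
  '4' = 0x34 → acc = 0x78
Checksum = 0x78.

78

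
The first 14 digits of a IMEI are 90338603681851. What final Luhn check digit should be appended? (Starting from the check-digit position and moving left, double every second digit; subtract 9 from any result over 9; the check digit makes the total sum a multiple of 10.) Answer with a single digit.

7

Partial digits right→left: 1 5 8 1 8 6 3 0 6 8 3 3 0 9
Double every second digit counting from the check-digit position (so the 1st, 3rd, 5th, ... of the partial from the right).
  doubled (with −9 where >9): 2 7 7 6 3 6 0 → sum 31
  kept as-is: 5 1 6 0 8 3 9 → sum 32
Total = 31 + 32 = 63.
Check digit = (10 − (63 mod 10)) mod 10 = 7.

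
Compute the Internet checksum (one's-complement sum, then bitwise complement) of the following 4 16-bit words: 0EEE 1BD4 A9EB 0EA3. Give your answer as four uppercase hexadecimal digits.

One's-complement addition (fold any carry out of bit 15 back into bit 0):
  0x0EEE + 0x1BD4 = 0x02AC2
  0x2AC2 + 0xA9EB = 0x0D4AD
  0xD4AD + 0x0EA3 = 0x0E350
One's-complement sum = 0xE350.
Checksum = ~0xE350 & 0xFFFF = 0x1CAF.

1CAF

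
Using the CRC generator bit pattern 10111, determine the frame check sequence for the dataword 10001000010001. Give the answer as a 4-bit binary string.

0110

Append 4 zeros: 100010000100010000. Divide by 10111 (XOR where the leading bit is 1):
  pos 0: 10001 XOR 10111 = 00110
  pos 2: 11000 XOR 10111 = 01111
  pos 3: 11110 XOR 10111 = 01001
  pos 4: 10010 XOR 10111 = 00101
  pos 6: 10110 XOR 10111 = 00001
  pos 10: 10010 XOR 10111 = 00101
  pos 12: 10100 XOR 10111 = 00011
Remainder (last 4 bits) = 0110. This is the CRC / FCS.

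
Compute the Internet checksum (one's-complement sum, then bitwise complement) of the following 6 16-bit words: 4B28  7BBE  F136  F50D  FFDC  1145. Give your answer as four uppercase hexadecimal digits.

41B2

One's-complement addition (fold any carry out of bit 15 back into bit 0):
  0x4B28 + 0x7BBE = 0x0C6E6
  0xC6E6 + 0xF136 = 0x1B81C → wrap carry → 0xB81D
  0xB81D + 0xF50D = 0x1AD2A → wrap carry → 0xAD2B
  0xAD2B + 0xFFDC = 0x1AD07 → wrap carry → 0xAD08
  0xAD08 + 0x1145 = 0x0BE4D
One's-complement sum = 0xBE4D.
Checksum = ~0xBE4D & 0xFFFF = 0x41B2.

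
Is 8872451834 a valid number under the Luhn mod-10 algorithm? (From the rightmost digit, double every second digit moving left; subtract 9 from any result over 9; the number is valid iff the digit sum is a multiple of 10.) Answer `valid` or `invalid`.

invalid

From the right, keep odd positions and double even positions (subtract 9 from any doubled value over 9):
  doubled (positions 2,4,...): 6 2 8 5 7 → sum 28
  kept (positions 1,3,...): 4 8 5 2 8 → sum 27
Total = 55.
55 mod 10 = 5, so the number is invalid.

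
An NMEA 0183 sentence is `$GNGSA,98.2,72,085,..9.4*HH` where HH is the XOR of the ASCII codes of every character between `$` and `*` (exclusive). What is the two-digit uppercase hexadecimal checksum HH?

5A

XOR the ASCII codes of the payload characters:
  'G' = 0x47 → acc = 0x47
  'N' = 0x4E → acc = 0x09
  'G' = 0x47 → acc = 0x4E
  'S' = 0x53 → acc = 0x1D
  'A' = 0x41 → acc = 0x5C
  ',' = 0x2C → acc = 0x70
  '9' = 0x39 → acc = 0x49
  '8' = 0x38 → acc = 0x71
  '.' = 0x2E → acc = 0x5F
  '2' = 0x32 → acc = 0x6D
  ',' = 0x2C → acc = 0x41
  '7' = 0x37 → acc = 0x76
  '2' = 0x32 → acc = 0x44
  ',' = 0x2C → acc = 0x68
  '0' = 0x30 → acc = 0x58
  '8' = 0x38 → acc = 0x60
  '5' = 0x35 → acc = 0x55
  ',' = 0x2C → acc = 0x79
  '.' = 0x2E → acc = 0x57
  '.' = 0x2E → acc = 0x79
  '9' = 0x39 → acc = 0x40
  '.' = 0x2E → acc = 0x6E
  '4' = 0x34 → acc = 0x5A
Checksum = 0x5A.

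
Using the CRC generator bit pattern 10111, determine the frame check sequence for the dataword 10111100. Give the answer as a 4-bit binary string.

Append 4 zeros: 101111000000. Divide by 10111 (XOR where the leading bit is 1):
  pos 0: 10111 XOR 10111 = 00000
  pos 5: 10000 XOR 10111 = 00111
  pos 7: 11100 XOR 10111 = 01011
Remainder (last 4 bits) = 1011. This is the CRC / FCS.

1011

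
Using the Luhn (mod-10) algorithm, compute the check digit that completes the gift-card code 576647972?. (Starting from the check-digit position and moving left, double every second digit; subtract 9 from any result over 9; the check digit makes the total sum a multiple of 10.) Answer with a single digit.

8

Partial digits right→left: 2 7 9 7 4 6 6 7 5
Double every second digit counting from the check-digit position (so the 1st, 3rd, 5th, ... of the partial from the right).
  doubled (with −9 where >9): 4 9 8 3 1 → sum 25
  kept as-is: 7 7 6 7 → sum 27
Total = 25 + 27 = 52.
Check digit = (10 − (52 mod 10)) mod 10 = 8.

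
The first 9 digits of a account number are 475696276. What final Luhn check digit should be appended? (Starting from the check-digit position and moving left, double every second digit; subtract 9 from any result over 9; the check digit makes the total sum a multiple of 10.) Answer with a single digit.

Partial digits right→left: 6 7 2 6 9 6 5 7 4
Double every second digit counting from the check-digit position (so the 1st, 3rd, 5th, ... of the partial from the right).
  doubled (with −9 where >9): 3 4 9 1 8 → sum 25
  kept as-is: 7 6 6 7 → sum 26
Total = 25 + 26 = 51.
Check digit = (10 − (51 mod 10)) mod 10 = 9.

9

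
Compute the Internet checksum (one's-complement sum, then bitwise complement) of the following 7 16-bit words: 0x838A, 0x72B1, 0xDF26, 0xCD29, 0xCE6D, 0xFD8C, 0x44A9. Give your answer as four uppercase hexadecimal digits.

4CCF

One's-complement addition (fold any carry out of bit 15 back into bit 0):
  0x838A + 0x72B1 = 0x0F63B
  0xF63B + 0xDF26 = 0x1D561 → wrap carry → 0xD562
  0xD562 + 0xCD29 = 0x1A28B → wrap carry → 0xA28C
  0xA28C + 0xCE6D = 0x170F9 → wrap carry → 0x70FA
  0x70FA + 0xFD8C = 0x16E86 → wrap carry → 0x6E87
  0x6E87 + 0x44A9 = 0x0B330
One's-complement sum = 0xB330.
Checksum = ~0xB330 & 0xFFFF = 0x4CCF.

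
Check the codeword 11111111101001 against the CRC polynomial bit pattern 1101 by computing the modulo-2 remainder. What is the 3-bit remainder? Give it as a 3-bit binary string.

001

Modulo-2 division of 11111111101001 by 1101:
  pos 0: 1111 XOR 1101 = 0010
  pos 2: 1011 XOR 1101 = 0110
  pos 3: 1101 XOR 1101 = 0000
  pos 7: 1101 XOR 1101 = 0000
Remainder = 001 (nonzero — an error is detected).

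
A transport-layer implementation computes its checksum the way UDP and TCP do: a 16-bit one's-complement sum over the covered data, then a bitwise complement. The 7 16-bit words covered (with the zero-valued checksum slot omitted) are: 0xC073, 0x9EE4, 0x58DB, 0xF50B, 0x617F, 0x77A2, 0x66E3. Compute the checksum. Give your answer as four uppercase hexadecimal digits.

12BB

One's-complement addition (fold any carry out of bit 15 back into bit 0):
  0xC073 + 0x9EE4 = 0x15F57 → wrap carry → 0x5F58
  0x5F58 + 0x58DB = 0x0B833
  0xB833 + 0xF50B = 0x1AD3E → wrap carry → 0xAD3F
  0xAD3F + 0x617F = 0x10EBE → wrap carry → 0x0EBF
  0x0EBF + 0x77A2 = 0x08661
  0x8661 + 0x66E3 = 0x0ED44
One's-complement sum = 0xED44.
Checksum = ~0xED44 & 0xFFFF = 0x12BB.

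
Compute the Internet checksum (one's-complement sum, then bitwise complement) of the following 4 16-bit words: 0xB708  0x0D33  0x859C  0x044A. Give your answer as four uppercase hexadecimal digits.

B1DD

One's-complement addition (fold any carry out of bit 15 back into bit 0):
  0xB708 + 0x0D33 = 0x0C43B
  0xC43B + 0x859C = 0x149D7 → wrap carry → 0x49D8
  0x49D8 + 0x044A = 0x04E22
One's-complement sum = 0x4E22.
Checksum = ~0x4E22 & 0xFFFF = 0xB1DD.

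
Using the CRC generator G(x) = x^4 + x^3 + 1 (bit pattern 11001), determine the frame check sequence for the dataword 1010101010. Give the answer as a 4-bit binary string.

Append 4 zeros: 10101010100000. Divide by 11001 (XOR where the leading bit is 1):
  pos 0: 10101 XOR 11001 = 01100
  pos 1: 11000 XOR 11001 = 00001
  pos 5: 11010 XOR 11001 = 00011
  pos 8: 11000 XOR 11001 = 00001
Remainder (last 4 bits) = 0010. This is the CRC / FCS.

0010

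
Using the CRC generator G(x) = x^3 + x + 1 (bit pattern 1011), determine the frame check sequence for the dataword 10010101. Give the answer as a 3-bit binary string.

110

Append 3 zeros: 10010101000. Divide by 1011 (XOR where the leading bit is 1):
  pos 0: 1001 XOR 1011 = 0010
  pos 2: 1001 XOR 1011 = 0010
  pos 4: 1001 XOR 1011 = 0010
  pos 6: 1000 XOR 1011 = 0011
Remainder (last 3 bits) = 110. This is the CRC / FCS.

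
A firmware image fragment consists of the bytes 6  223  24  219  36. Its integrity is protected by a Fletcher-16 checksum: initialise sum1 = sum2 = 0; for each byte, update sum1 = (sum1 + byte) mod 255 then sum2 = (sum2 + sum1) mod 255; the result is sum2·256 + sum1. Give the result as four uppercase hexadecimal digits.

Running sums (mod 255):
  after byte 0 (6): sum1=6, sum2=6
  after byte 1 (223): sum1=229, sum2=235
  after byte 2 (24): sum1=253, sum2=233
  after byte 3 (219): sum1=217, sum2=195
  after byte 4 (36): sum1=253, sum2=193
Checksum = sum2·256 + sum1 = 193·256 + 253 = 49661 = 0xC1FD.

C1FD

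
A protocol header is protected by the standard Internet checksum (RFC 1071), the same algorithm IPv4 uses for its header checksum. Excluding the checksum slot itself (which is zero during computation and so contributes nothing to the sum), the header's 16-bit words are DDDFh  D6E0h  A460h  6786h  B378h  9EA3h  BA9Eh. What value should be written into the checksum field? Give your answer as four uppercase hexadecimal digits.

One's-complement addition (fold any carry out of bit 15 back into bit 0):
  0xDDDF + 0xD6E0 = 0x1B4BF → wrap carry → 0xB4C0
  0xB4C0 + 0xA460 = 0x15920 → wrap carry → 0x5921
  0x5921 + 0x6786 = 0x0C0A7
  0xC0A7 + 0xB378 = 0x1741F → wrap carry → 0x7420
  0x7420 + 0x9EA3 = 0x112C3 → wrap carry → 0x12C4
  0x12C4 + 0xBA9E = 0x0CD62
One's-complement sum = 0xCD62.
Checksum = ~0xCD62 & 0xFFFF = 0x329D.

329D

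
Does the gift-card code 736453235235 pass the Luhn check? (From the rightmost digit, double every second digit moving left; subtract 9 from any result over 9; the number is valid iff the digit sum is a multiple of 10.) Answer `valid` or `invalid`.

From the right, keep odd positions and double even positions (subtract 9 from any doubled value over 9):
  doubled (positions 2,4,...): 6 1 4 1 3 5 → sum 20
  kept (positions 1,3,...): 5 2 3 3 4 3 → sum 20
Total = 40.
40 mod 10 = 0, so the number is valid.

valid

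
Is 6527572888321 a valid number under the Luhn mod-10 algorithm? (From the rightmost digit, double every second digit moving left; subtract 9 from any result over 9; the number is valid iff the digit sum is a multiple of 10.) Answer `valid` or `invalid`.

invalid

From the right, keep odd positions and double even positions (subtract 9 from any doubled value over 9):
  doubled (positions 2,4,...): 4 7 7 5 5 1 → sum 29
  kept (positions 1,3,...): 1 3 8 2 5 2 6 → sum 27
Total = 56.
56 mod 10 = 6, so the number is invalid.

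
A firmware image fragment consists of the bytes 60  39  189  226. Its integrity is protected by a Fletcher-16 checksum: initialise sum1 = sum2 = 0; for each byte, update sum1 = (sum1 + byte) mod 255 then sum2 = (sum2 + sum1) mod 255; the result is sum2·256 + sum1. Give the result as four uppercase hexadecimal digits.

Running sums (mod 255):
  after byte 0 (60): sum1=60, sum2=60
  after byte 1 (39): sum1=99, sum2=159
  after byte 2 (189): sum1=33, sum2=192
  after byte 3 (226): sum1=4, sum2=196
Checksum = sum2·256 + sum1 = 196·256 + 4 = 50180 = 0xC404.

C404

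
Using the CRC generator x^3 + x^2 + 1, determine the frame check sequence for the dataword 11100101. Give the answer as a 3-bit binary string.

101

Append 3 zeros: 11100101000. Divide by 1101 (XOR where the leading bit is 1):
  pos 0: 1110 XOR 1101 = 0011
  pos 2: 1101 XOR 1101 = 0000
  pos 7: 1000 XOR 1101 = 0101
Remainder (last 3 bits) = 101. This is the CRC / FCS.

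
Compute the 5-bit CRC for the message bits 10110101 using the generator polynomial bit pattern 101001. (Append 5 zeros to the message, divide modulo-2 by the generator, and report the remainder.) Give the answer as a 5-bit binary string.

Append 5 zeros: 1011010100000. Divide by 101001 (XOR where the leading bit is 1):
  pos 0: 101101 XOR 101001 = 000100
  pos 3: 100010 XOR 101001 = 001011
  pos 5: 101100 XOR 101001 = 000101
Remainder (last 5 bits) = 10100. This is the CRC / FCS.

10100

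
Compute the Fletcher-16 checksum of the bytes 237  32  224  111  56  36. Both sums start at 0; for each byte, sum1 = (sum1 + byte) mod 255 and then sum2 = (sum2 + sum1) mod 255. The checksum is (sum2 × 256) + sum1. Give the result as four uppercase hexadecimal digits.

9ABA

Running sums (mod 255):
  after byte 0 (237): sum1=237, sum2=237
  after byte 1 (32): sum1=14, sum2=251
  after byte 2 (224): sum1=238, sum2=234
  after byte 3 (111): sum1=94, sum2=73
  after byte 4 (56): sum1=150, sum2=223
  after byte 5 (36): sum1=186, sum2=154
Checksum = sum2·256 + sum1 = 154·256 + 186 = 39610 = 0x9ABA.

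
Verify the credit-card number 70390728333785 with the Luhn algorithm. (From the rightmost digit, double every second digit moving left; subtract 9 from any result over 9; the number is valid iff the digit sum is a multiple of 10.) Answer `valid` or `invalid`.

From the right, keep odd positions and double even positions (subtract 9 from any doubled value over 9):
  doubled (positions 2,4,...): 7 6 6 4 0 6 5 → sum 34
  kept (positions 1,3,...): 5 7 3 8 7 9 0 → sum 39
Total = 73.
73 mod 10 = 3, so the number is invalid.

invalid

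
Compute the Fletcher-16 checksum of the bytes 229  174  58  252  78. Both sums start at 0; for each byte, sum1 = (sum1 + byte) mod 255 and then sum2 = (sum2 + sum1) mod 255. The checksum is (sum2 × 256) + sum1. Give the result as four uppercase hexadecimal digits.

2F1A

Running sums (mod 255):
  after byte 0 (229): sum1=229, sum2=229
  after byte 1 (174): sum1=148, sum2=122
  after byte 2 (58): sum1=206, sum2=73
  after byte 3 (252): sum1=203, sum2=21
  after byte 4 (78): sum1=26, sum2=47
Checksum = sum2·256 + sum1 = 47·256 + 26 = 12058 = 0x2F1A.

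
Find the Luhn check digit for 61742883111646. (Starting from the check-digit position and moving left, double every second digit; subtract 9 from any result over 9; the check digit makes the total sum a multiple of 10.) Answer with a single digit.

Partial digits right→left: 6 4 6 1 1 1 3 8 8 2 4 7 1 6
Double every second digit counting from the check-digit position (so the 1st, 3rd, 5th, ... of the partial from the right).
  doubled (with −9 where >9): 3 3 2 6 7 8 2 → sum 31
  kept as-is: 4 1 1 8 2 7 6 → sum 29
Total = 31 + 29 = 60.
Check digit = (10 − (60 mod 10)) mod 10 = 0.

0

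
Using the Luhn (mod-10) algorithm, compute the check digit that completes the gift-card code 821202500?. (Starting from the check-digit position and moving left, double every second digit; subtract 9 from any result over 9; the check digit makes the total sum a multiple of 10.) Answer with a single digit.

Partial digits right→left: 0 0 5 2 0 2 1 2 8
Double every second digit counting from the check-digit position (so the 1st, 3rd, 5th, ... of the partial from the right).
  doubled (with −9 where >9): 0 1 0 2 7 → sum 10
  kept as-is: 0 2 2 2 → sum 6
Total = 10 + 6 = 16.
Check digit = (10 − (16 mod 10)) mod 10 = 4.

4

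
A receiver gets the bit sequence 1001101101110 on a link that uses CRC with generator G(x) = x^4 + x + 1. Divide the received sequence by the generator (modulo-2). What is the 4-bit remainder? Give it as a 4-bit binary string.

0100

Modulo-2 division of 1001101101110 by 10011:
  pos 0: 10011 XOR 10011 = 00000
  pos 6: 11011 XOR 10011 = 01000
  pos 7: 10001 XOR 10011 = 00010
Remainder = 0100 (nonzero — an error is detected).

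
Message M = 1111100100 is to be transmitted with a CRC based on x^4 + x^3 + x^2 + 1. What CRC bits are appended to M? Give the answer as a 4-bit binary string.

0110

Append 4 zeros: 11111001000000. Divide by 11101 (XOR where the leading bit is 1):
  pos 0: 11111 XOR 11101 = 00010
  pos 3: 10001 XOR 11101 = 01100
  pos 4: 11000 XOR 11101 = 00101
  pos 6: 10100 XOR 11101 = 01001
  pos 7: 10010 XOR 11101 = 01111
  pos 8: 11110 XOR 11101 = 00011
Remainder (last 4 bits) = 0110. This is the CRC / FCS.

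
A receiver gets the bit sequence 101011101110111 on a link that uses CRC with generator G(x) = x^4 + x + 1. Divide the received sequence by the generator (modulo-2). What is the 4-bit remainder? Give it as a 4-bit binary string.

Modulo-2 division of 101011101110111 by 10011:
  pos 0: 10101 XOR 10011 = 00110
  pos 2: 11011 XOR 10011 = 01000
  pos 3: 10000 XOR 10011 = 00011
  pos 6: 11111 XOR 10011 = 01100
  pos 7: 11000 XOR 10011 = 01011
  pos 8: 10111 XOR 10011 = 00100
  pos 10: 10011 XOR 10011 = 00000
Remainder = 0000 (zero — the frame passes the CRC check).

0000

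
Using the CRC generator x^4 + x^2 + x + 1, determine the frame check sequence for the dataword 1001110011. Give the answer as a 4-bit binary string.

1100

Append 4 zeros: 10011100110000. Divide by 10111 (XOR where the leading bit is 1):
  pos 0: 10011 XOR 10111 = 00100
  pos 2: 10010 XOR 10111 = 00101
  pos 4: 10101 XOR 10111 = 00010
  pos 7: 10100 XOR 10111 = 00011
Remainder (last 4 bits) = 1100. This is the CRC / FCS.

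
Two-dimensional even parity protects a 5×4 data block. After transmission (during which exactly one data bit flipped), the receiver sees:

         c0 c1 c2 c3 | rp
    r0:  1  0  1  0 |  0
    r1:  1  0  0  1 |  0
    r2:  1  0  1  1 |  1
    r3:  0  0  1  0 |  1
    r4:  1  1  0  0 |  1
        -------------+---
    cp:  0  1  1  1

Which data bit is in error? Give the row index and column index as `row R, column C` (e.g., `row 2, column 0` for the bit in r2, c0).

Recompute each row's even parity and compare to rp:
  r0: data parity 0, sent rp 0 → ok
  r1: data parity 0, sent rp 0 → ok
  r2: data parity 1, sent rp 1 → ok
  r3: data parity 1, sent rp 1 → ok
  r4: data parity 0, sent rp 1 → mismatch
Recompute each column's even parity and compare to cp:
  c0: data parity 0, sent cp 0 → ok
  c1: data parity 1, sent cp 1 → ok
  c2: data parity 1, sent cp 1 → ok
  c3: data parity 0, sent cp 1 → mismatch
Exactly one row (r4) and one column (c3) fail → the flipped bit is at their intersection.

row 4, column 3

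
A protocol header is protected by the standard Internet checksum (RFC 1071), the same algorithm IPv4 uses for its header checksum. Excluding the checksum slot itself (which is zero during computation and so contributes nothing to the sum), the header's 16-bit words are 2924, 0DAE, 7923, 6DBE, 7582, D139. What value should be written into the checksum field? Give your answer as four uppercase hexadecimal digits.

One's-complement addition (fold any carry out of bit 15 back into bit 0):
  0x2924 + 0x0DAE = 0x036D2
  0x36D2 + 0x7923 = 0x0AFF5
  0xAFF5 + 0x6DBE = 0x11DB3 → wrap carry → 0x1DB4
  0x1DB4 + 0x7582 = 0x09336
  0x9336 + 0xD139 = 0x1646F → wrap carry → 0x6470
One's-complement sum = 0x6470.
Checksum = ~0x6470 & 0xFFFF = 0x9B8F.

9B8F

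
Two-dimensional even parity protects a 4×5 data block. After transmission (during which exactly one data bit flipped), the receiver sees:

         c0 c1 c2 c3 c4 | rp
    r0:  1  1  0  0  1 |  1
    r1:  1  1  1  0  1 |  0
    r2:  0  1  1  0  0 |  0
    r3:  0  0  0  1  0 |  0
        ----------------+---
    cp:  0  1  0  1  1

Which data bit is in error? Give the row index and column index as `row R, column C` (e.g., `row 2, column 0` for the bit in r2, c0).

row 3, column 4

Recompute each row's even parity and compare to rp:
  r0: data parity 1, sent rp 1 → ok
  r1: data parity 0, sent rp 0 → ok
  r2: data parity 0, sent rp 0 → ok
  r3: data parity 1, sent rp 0 → mismatch
Recompute each column's even parity and compare to cp:
  c0: data parity 0, sent cp 0 → ok
  c1: data parity 1, sent cp 1 → ok
  c2: data parity 0, sent cp 0 → ok
  c3: data parity 1, sent cp 1 → ok
  c4: data parity 0, sent cp 1 → mismatch
Exactly one row (r3) and one column (c4) fail → the flipped bit is at their intersection.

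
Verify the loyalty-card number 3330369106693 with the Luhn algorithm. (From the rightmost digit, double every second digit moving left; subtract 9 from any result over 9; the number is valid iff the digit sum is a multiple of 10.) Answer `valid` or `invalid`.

From the right, keep odd positions and double even positions (subtract 9 from any doubled value over 9):
  doubled (positions 2,4,...): 9 3 2 3 0 6 → sum 23
  kept (positions 1,3,...): 3 6 0 9 3 3 3 → sum 27
Total = 50.
50 mod 10 = 0, so the number is valid.

valid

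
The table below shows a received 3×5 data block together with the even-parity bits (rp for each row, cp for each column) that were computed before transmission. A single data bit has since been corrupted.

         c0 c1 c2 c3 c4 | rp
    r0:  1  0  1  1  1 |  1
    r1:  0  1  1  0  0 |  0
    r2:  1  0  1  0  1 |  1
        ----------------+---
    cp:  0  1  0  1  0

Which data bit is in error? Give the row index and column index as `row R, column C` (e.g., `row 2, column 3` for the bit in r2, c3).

row 0, column 2

Recompute each row's even parity and compare to rp:
  r0: data parity 0, sent rp 1 → mismatch
  r1: data parity 0, sent rp 0 → ok
  r2: data parity 1, sent rp 1 → ok
Recompute each column's even parity and compare to cp:
  c0: data parity 0, sent cp 0 → ok
  c1: data parity 1, sent cp 1 → ok
  c2: data parity 1, sent cp 0 → mismatch
  c3: data parity 1, sent cp 1 → ok
  c4: data parity 0, sent cp 0 → ok
Exactly one row (r0) and one column (c2) fail → the flipped bit is at their intersection.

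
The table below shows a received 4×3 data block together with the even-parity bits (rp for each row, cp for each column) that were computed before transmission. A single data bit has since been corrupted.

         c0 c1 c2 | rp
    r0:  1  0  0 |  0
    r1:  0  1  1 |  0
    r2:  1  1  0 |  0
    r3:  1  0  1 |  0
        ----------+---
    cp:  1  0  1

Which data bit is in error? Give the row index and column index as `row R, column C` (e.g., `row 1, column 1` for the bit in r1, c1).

row 0, column 2

Recompute each row's even parity and compare to rp:
  r0: data parity 1, sent rp 0 → mismatch
  r1: data parity 0, sent rp 0 → ok
  r2: data parity 0, sent rp 0 → ok
  r3: data parity 0, sent rp 0 → ok
Recompute each column's even parity and compare to cp:
  c0: data parity 1, sent cp 1 → ok
  c1: data parity 0, sent cp 0 → ok
  c2: data parity 0, sent cp 1 → mismatch
Exactly one row (r0) and one column (c2) fail → the flipped bit is at their intersection.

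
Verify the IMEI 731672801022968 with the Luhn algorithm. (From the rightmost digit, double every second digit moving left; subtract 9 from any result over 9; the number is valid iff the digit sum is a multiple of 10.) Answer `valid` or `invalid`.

invalid

From the right, keep odd positions and double even positions (subtract 9 from any doubled value over 9):
  doubled (positions 2,4,...): 3 4 0 0 4 3 6 → sum 20
  kept (positions 1,3,...): 8 9 2 1 8 7 1 7 → sum 43
Total = 63.
63 mod 10 = 3, so the number is invalid.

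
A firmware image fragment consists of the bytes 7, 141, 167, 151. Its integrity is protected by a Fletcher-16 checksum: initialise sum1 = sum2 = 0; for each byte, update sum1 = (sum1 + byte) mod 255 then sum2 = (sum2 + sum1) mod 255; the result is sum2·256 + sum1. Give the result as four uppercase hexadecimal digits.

ABD3

Running sums (mod 255):
  after byte 0 (7): sum1=7, sum2=7
  after byte 1 (141): sum1=148, sum2=155
  after byte 2 (167): sum1=60, sum2=215
  after byte 3 (151): sum1=211, sum2=171
Checksum = sum2·256 + sum1 = 171·256 + 211 = 43987 = 0xABD3.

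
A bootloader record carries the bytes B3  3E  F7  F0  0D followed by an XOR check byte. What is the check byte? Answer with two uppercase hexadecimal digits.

87

XOR the bytes together:
  start with 0xB3
  0xB3 ⊕ 0x3E = 0x8D
  0x8D ⊕ 0xF7 = 0x7A
  0x7A ⊕ 0xF0 = 0x8A
  0x8A ⊕ 0x0D = 0x87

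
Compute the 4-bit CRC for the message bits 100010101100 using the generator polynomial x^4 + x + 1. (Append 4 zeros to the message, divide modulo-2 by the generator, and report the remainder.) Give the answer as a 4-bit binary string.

0010

Append 4 zeros: 1000101011000000. Divide by 10011 (XOR where the leading bit is 1):
  pos 0: 10001 XOR 10011 = 00010
  pos 3: 10010 XOR 10011 = 00001
  pos 7: 11100 XOR 10011 = 01111
  pos 8: 11110 XOR 10011 = 01101
  pos 9: 11010 XOR 10011 = 01001
  pos 10: 10010 XOR 10011 = 00001
Remainder (last 4 bits) = 0010. This is the CRC / FCS.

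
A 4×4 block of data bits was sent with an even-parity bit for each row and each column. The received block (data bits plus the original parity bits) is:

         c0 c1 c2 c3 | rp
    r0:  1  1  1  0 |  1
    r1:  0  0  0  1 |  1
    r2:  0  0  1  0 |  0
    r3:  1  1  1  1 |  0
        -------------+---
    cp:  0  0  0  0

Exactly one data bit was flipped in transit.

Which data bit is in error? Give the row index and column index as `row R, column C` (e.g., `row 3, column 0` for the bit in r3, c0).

Recompute each row's even parity and compare to rp:
  r0: data parity 1, sent rp 1 → ok
  r1: data parity 1, sent rp 1 → ok
  r2: data parity 1, sent rp 0 → mismatch
  r3: data parity 0, sent rp 0 → ok
Recompute each column's even parity and compare to cp:
  c0: data parity 0, sent cp 0 → ok
  c1: data parity 0, sent cp 0 → ok
  c2: data parity 1, sent cp 0 → mismatch
  c3: data parity 0, sent cp 0 → ok
Exactly one row (r2) and one column (c2) fail → the flipped bit is at their intersection.

row 2, column 2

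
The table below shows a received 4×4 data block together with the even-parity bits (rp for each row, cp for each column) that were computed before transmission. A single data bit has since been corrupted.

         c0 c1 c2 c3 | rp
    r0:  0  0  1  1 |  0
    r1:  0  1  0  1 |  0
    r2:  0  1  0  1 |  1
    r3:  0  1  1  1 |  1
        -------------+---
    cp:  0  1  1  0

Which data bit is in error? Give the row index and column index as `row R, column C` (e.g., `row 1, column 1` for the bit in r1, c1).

Recompute each row's even parity and compare to rp:
  r0: data parity 0, sent rp 0 → ok
  r1: data parity 0, sent rp 0 → ok
  r2: data parity 0, sent rp 1 → mismatch
  r3: data parity 1, sent rp 1 → ok
Recompute each column's even parity and compare to cp:
  c0: data parity 0, sent cp 0 → ok
  c1: data parity 1, sent cp 1 → ok
  c2: data parity 0, sent cp 1 → mismatch
  c3: data parity 0, sent cp 0 → ok
Exactly one row (r2) and one column (c2) fail → the flipped bit is at their intersection.

row 2, column 2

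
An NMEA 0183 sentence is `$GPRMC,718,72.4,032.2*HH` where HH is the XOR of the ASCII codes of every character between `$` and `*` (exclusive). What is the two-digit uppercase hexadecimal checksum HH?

6B

XOR the ASCII codes of the payload characters:
  'G' = 0x47 → acc = 0x47
  'P' = 0x50 → acc = 0x17
  'R' = 0x52 → acc = 0x45
  'M' = 0x4D → acc = 0x08
  'C' = 0x43 → acc = 0x4B
  ',' = 0x2C → acc = 0x67
  '7' = 0x37 → acc = 0x50
  '1' = 0x31 → acc = 0x61
  '8' = 0x38 → acc = 0x59
  ',' = 0x2C → acc = 0x75
  '7' = 0x37 → acc = 0x42
  '2' = 0x32 → acc = 0x70
  '.' = 0x2E → acc = 0x5E
  '4' = 0x34 → acc = 0x6A
  ',' = 0x2C → acc = 0x46
  '0' = 0x30 → acc = 0x76
  '3' = 0x33 → acc = 0x45
  '2' = 0x32 → acc = 0x77
  '.' = 0x2E → acc = 0x59
  '2' = 0x32 → acc = 0x6B
Checksum = 0x6B.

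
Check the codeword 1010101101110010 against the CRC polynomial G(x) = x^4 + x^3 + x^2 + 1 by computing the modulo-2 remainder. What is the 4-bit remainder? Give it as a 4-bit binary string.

Modulo-2 division of 1010101101110010 by 11101:
  pos 0: 10101 XOR 11101 = 01000
  pos 1: 10000 XOR 11101 = 01101
  pos 2: 11011 XOR 11101 = 00110
  pos 4: 11010 XOR 11101 = 00111
  pos 6: 11111 XOR 11101 = 00010
  pos 9: 10100 XOR 11101 = 01001
  pos 10: 10011 XOR 11101 = 01110
  pos 11: 11100 XOR 11101 = 00001
Remainder = 0001 (nonzero — an error is detected).

0001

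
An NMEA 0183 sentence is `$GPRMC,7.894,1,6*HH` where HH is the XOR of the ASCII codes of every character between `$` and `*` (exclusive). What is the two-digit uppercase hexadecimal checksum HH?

4C

XOR the ASCII codes of the payload characters:
  'G' = 0x47 → acc = 0x47
  'P' = 0x50 → acc = 0x17
  'R' = 0x52 → acc = 0x45
  'M' = 0x4D → acc = 0x08
  'C' = 0x43 → acc = 0x4B
  ',' = 0x2C → acc = 0x67
  '7' = 0x37 → acc = 0x50
  '.' = 0x2E → acc = 0x7E
  '8' = 0x38 → acc = 0x46
  '9' = 0x39 → acc = 0x7F
  '4' = 0x34 → acc = 0x4B
  ',' = 0x2C → acc = 0x67
  '1' = 0x31 → acc = 0x56
  ',' = 0x2C → acc = 0x7A
  '6' = 0x36 → acc = 0x4C
Checksum = 0x4C.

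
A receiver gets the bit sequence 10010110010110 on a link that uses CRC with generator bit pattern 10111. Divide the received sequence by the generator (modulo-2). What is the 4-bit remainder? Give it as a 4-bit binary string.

Modulo-2 division of 10010110010110 by 10111:
  pos 0: 10010 XOR 10111 = 00101
  pos 2: 10111 XOR 10111 = 00000
  pos 9: 10110 XOR 10111 = 00001
Remainder = 0001 (nonzero — an error is detected).

0001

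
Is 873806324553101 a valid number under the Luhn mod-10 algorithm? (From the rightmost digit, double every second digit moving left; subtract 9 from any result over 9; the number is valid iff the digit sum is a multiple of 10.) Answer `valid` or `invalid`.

From the right, keep odd positions and double even positions (subtract 9 from any doubled value over 9):
  doubled (positions 2,4,...): 0 6 1 4 3 7 5 → sum 26
  kept (positions 1,3,...): 1 1 5 4 3 0 3 8 → sum 25
Total = 51.
51 mod 10 = 1, so the number is invalid.

invalid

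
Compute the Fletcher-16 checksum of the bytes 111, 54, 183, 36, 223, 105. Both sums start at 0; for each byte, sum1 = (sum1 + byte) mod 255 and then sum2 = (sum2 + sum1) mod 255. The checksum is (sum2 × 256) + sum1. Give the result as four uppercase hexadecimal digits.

Running sums (mod 255):
  after byte 0 (111): sum1=111, sum2=111
  after byte 1 (54): sum1=165, sum2=21
  after byte 2 (183): sum1=93, sum2=114
  after byte 3 (36): sum1=129, sum2=243
  after byte 4 (223): sum1=97, sum2=85
  after byte 5 (105): sum1=202, sum2=32
Checksum = sum2·256 + sum1 = 32·256 + 202 = 8394 = 0x20CA.

20CA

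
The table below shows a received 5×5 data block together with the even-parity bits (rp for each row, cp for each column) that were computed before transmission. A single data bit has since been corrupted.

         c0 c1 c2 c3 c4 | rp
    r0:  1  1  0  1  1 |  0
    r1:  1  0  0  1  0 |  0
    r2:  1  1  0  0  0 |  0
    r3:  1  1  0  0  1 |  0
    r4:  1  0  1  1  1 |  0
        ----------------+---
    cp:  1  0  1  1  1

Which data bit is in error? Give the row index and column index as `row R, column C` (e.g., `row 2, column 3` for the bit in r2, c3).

Recompute each row's even parity and compare to rp:
  r0: data parity 0, sent rp 0 → ok
  r1: data parity 0, sent rp 0 → ok
  r2: data parity 0, sent rp 0 → ok
  r3: data parity 1, sent rp 0 → mismatch
  r4: data parity 0, sent rp 0 → ok
Recompute each column's even parity and compare to cp:
  c0: data parity 1, sent cp 1 → ok
  c1: data parity 1, sent cp 0 → mismatch
  c2: data parity 1, sent cp 1 → ok
  c3: data parity 1, sent cp 1 → ok
  c4: data parity 1, sent cp 1 → ok
Exactly one row (r3) and one column (c1) fail → the flipped bit is at their intersection.

row 3, column 1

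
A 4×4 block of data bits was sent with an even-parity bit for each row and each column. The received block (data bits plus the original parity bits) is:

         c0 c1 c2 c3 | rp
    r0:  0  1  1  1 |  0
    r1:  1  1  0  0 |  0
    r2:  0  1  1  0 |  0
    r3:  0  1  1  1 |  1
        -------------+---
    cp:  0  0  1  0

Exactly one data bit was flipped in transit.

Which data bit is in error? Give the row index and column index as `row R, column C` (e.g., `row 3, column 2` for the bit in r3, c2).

Recompute each row's even parity and compare to rp:
  r0: data parity 1, sent rp 0 → mismatch
  r1: data parity 0, sent rp 0 → ok
  r2: data parity 0, sent rp 0 → ok
  r3: data parity 1, sent rp 1 → ok
Recompute each column's even parity and compare to cp:
  c0: data parity 1, sent cp 0 → mismatch
  c1: data parity 0, sent cp 0 → ok
  c2: data parity 1, sent cp 1 → ok
  c3: data parity 0, sent cp 0 → ok
Exactly one row (r0) and one column (c0) fail → the flipped bit is at their intersection.

row 0, column 0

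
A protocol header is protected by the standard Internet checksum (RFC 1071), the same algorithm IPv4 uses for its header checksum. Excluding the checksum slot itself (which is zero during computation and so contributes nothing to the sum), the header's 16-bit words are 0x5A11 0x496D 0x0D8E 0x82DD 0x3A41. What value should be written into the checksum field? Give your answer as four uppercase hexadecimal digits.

91D4

One's-complement addition (fold any carry out of bit 15 back into bit 0):
  0x5A11 + 0x496D = 0x0A37E
  0xA37E + 0x0D8E = 0x0B10C
  0xB10C + 0x82DD = 0x133E9 → wrap carry → 0x33EA
  0x33EA + 0x3A41 = 0x06E2B
One's-complement sum = 0x6E2B.
Checksum = ~0x6E2B & 0xFFFF = 0x91D4.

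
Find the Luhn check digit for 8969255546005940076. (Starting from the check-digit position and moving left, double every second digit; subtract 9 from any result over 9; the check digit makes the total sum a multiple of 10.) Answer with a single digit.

Partial digits right→left: 6 7 0 0 4 9 5 0 0 6 4 5 5 5 2 9 6 9 8
Double every second digit counting from the check-digit position (so the 1st, 3rd, 5th, ... of the partial from the right).
  doubled (with −9 where >9): 3 0 8 1 0 8 1 4 3 7 → sum 35
  kept as-is: 7 0 9 0 6 5 5 9 9 → sum 50
Total = 35 + 50 = 85.
Check digit = (10 − (85 mod 10)) mod 10 = 5.

5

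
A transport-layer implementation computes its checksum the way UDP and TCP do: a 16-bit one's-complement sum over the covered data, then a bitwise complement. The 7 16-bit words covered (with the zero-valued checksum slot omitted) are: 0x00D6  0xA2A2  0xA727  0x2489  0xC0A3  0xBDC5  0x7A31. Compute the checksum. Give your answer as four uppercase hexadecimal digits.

983B

One's-complement addition (fold any carry out of bit 15 back into bit 0):
  0x00D6 + 0xA2A2 = 0x0A378
  0xA378 + 0xA727 = 0x14A9F → wrap carry → 0x4AA0
  0x4AA0 + 0x2489 = 0x06F29
  0x6F29 + 0xC0A3 = 0x12FCC → wrap carry → 0x2FCD
  0x2FCD + 0xBDC5 = 0x0ED92
  0xED92 + 0x7A31 = 0x167C3 → wrap carry → 0x67C4
One's-complement sum = 0x67C4.
Checksum = ~0x67C4 & 0xFFFF = 0x983B.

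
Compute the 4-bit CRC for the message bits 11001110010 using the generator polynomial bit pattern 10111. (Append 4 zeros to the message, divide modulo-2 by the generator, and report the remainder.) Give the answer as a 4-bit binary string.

1010

Append 4 zeros: 110011100100000. Divide by 10111 (XOR where the leading bit is 1):
  pos 0: 11001 XOR 10111 = 01110
  pos 1: 11101 XOR 10111 = 01010
  pos 2: 10101 XOR 10111 = 00010
  pos 5: 10001 XOR 10111 = 00110
  pos 7: 11000 XOR 10111 = 01111
  pos 8: 11110 XOR 10111 = 01001
  pos 9: 10010 XOR 10111 = 00101
Remainder (last 4 bits) = 1010. This is the CRC / FCS.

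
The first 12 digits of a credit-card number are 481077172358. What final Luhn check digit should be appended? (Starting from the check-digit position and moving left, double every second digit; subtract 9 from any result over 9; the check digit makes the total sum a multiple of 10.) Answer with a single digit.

Partial digits right→left: 8 5 3 2 7 1 7 7 0 1 8 4
Double every second digit counting from the check-digit position (so the 1st, 3rd, 5th, ... of the partial from the right).
  doubled (with −9 where >9): 7 6 5 5 0 7 → sum 30
  kept as-is: 5 2 1 7 1 4 → sum 20
Total = 30 + 20 = 50.
Check digit = (10 − (50 mod 10)) mod 10 = 0.

0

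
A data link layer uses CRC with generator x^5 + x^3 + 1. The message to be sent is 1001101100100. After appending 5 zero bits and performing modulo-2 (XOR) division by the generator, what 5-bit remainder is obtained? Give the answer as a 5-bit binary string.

11111

Append 5 zeros: 100110110010000000. Divide by 101001 (XOR where the leading bit is 1):
  pos 0: 100110 XOR 101001 = 001111
  pos 2: 111111 XOR 101001 = 010110
  pos 3: 101100 XOR 101001 = 000101
  pos 6: 101010 XOR 101001 = 000011
  pos 10: 110000 XOR 101001 = 011001
  pos 11: 110010 XOR 101001 = 011011
  pos 12: 110110 XOR 101001 = 011111
Remainder (last 5 bits) = 11111. This is the CRC / FCS.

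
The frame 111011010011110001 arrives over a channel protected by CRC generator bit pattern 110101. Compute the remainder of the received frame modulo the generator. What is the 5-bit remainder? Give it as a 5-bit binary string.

Modulo-2 division of 111011010011110001 by 110101:
  pos 0: 111011 XOR 110101 = 001110
  pos 2: 111001 XOR 110101 = 001100
  pos 4: 110000 XOR 110101 = 000101
  pos 7: 101111 XOR 110101 = 011010
  pos 8: 110101 XOR 110101 = 000000
Remainder = 00001 (nonzero — an error is detected).

00001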